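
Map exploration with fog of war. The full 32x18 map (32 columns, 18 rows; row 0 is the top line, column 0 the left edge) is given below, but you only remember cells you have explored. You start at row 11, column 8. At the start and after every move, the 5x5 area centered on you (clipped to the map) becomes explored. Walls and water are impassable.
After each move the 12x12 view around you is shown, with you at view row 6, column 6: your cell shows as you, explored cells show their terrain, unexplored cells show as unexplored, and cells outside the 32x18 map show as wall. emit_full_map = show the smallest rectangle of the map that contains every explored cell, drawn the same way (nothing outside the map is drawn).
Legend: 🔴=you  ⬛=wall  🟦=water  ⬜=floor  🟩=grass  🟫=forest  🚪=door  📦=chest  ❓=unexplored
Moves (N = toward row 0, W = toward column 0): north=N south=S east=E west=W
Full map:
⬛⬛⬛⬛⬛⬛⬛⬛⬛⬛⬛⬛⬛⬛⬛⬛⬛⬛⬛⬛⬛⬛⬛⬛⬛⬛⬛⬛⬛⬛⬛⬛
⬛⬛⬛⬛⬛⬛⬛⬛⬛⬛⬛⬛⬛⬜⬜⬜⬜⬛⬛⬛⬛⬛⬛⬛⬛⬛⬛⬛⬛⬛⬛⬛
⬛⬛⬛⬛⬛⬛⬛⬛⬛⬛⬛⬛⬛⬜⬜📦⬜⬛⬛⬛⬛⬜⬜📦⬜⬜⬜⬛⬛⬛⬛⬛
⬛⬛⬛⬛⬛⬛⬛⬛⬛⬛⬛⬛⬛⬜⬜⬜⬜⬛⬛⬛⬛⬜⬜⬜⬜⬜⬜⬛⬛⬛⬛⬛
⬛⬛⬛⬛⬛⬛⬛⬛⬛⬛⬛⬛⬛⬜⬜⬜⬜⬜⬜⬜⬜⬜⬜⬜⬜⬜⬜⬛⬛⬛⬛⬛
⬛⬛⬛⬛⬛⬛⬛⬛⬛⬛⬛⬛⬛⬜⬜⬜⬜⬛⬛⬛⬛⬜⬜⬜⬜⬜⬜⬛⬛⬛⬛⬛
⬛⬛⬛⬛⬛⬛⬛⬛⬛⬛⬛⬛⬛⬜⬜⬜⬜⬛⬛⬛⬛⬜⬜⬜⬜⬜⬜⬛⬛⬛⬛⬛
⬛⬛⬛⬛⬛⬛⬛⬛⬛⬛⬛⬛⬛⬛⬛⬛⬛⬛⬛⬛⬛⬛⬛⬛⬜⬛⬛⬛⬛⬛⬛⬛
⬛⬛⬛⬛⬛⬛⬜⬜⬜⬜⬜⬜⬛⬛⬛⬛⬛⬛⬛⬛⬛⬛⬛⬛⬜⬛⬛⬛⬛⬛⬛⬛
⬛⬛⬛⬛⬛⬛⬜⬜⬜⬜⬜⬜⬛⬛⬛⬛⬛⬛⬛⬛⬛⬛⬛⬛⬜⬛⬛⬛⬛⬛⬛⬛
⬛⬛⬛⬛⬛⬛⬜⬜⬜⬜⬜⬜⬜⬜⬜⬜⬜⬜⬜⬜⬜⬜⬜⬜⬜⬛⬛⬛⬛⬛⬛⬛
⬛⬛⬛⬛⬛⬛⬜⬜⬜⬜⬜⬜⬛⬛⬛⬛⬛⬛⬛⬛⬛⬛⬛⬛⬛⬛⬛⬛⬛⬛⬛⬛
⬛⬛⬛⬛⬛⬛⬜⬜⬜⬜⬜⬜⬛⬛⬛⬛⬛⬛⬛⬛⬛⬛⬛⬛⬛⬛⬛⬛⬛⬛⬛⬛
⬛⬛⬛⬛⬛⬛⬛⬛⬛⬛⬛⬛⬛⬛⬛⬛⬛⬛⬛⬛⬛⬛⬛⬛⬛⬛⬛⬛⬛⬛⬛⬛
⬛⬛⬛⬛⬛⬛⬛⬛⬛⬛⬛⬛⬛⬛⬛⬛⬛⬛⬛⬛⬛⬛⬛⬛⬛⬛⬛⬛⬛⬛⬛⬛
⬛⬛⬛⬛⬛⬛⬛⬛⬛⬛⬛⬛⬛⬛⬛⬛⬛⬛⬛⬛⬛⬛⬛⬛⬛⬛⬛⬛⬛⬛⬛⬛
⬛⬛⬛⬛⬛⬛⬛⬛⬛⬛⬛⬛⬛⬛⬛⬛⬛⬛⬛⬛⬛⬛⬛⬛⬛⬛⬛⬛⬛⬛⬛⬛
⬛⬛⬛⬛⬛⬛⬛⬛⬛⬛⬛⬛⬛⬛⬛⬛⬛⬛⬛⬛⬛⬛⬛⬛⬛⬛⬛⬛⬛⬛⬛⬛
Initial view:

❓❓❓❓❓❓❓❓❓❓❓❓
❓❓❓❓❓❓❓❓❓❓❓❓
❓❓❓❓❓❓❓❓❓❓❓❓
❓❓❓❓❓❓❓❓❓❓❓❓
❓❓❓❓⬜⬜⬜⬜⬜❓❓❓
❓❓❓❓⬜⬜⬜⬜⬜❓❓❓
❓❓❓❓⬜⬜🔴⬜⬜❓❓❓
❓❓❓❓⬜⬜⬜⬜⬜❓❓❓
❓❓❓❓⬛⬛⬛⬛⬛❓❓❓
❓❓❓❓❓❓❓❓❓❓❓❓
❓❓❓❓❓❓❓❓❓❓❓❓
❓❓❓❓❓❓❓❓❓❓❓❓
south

❓❓❓❓❓❓❓❓❓❓❓❓
❓❓❓❓❓❓❓❓❓❓❓❓
❓❓❓❓❓❓❓❓❓❓❓❓
❓❓❓❓⬜⬜⬜⬜⬜❓❓❓
❓❓❓❓⬜⬜⬜⬜⬜❓❓❓
❓❓❓❓⬜⬜⬜⬜⬜❓❓❓
❓❓❓❓⬜⬜🔴⬜⬜❓❓❓
❓❓❓❓⬛⬛⬛⬛⬛❓❓❓
❓❓❓❓⬛⬛⬛⬛⬛❓❓❓
❓❓❓❓❓❓❓❓❓❓❓❓
❓❓❓❓❓❓❓❓❓❓❓❓
❓❓❓❓❓❓❓❓❓❓❓❓

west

❓❓❓❓❓❓❓❓❓❓❓❓
❓❓❓❓❓❓❓❓❓❓❓❓
❓❓❓❓❓❓❓❓❓❓❓❓
❓❓❓❓❓⬜⬜⬜⬜⬜❓❓
❓❓❓❓⬛⬜⬜⬜⬜⬜❓❓
❓❓❓❓⬛⬜⬜⬜⬜⬜❓❓
❓❓❓❓⬛⬜🔴⬜⬜⬜❓❓
❓❓❓❓⬛⬛⬛⬛⬛⬛❓❓
❓❓❓❓⬛⬛⬛⬛⬛⬛❓❓
❓❓❓❓❓❓❓❓❓❓❓❓
❓❓❓❓❓❓❓❓❓❓❓❓
❓❓❓❓❓❓❓❓❓❓❓❓

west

❓❓❓❓❓❓❓❓❓❓❓❓
❓❓❓❓❓❓❓❓❓❓❓❓
❓❓❓❓❓❓❓❓❓❓❓❓
❓❓❓❓❓❓⬜⬜⬜⬜⬜❓
❓❓❓❓⬛⬛⬜⬜⬜⬜⬜❓
❓❓❓❓⬛⬛⬜⬜⬜⬜⬜❓
❓❓❓❓⬛⬛🔴⬜⬜⬜⬜❓
❓❓❓❓⬛⬛⬛⬛⬛⬛⬛❓
❓❓❓❓⬛⬛⬛⬛⬛⬛⬛❓
❓❓❓❓❓❓❓❓❓❓❓❓
❓❓❓❓❓❓❓❓❓❓❓❓
❓❓❓❓❓❓❓❓❓❓❓❓

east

❓❓❓❓❓❓❓❓❓❓❓❓
❓❓❓❓❓❓❓❓❓❓❓❓
❓❓❓❓❓❓❓❓❓❓❓❓
❓❓❓❓❓⬜⬜⬜⬜⬜❓❓
❓❓❓⬛⬛⬜⬜⬜⬜⬜❓❓
❓❓❓⬛⬛⬜⬜⬜⬜⬜❓❓
❓❓❓⬛⬛⬜🔴⬜⬜⬜❓❓
❓❓❓⬛⬛⬛⬛⬛⬛⬛❓❓
❓❓❓⬛⬛⬛⬛⬛⬛⬛❓❓
❓❓❓❓❓❓❓❓❓❓❓❓
❓❓❓❓❓❓❓❓❓❓❓❓
❓❓❓❓❓❓❓❓❓❓❓❓

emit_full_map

❓❓⬜⬜⬜⬜⬜
⬛⬛⬜⬜⬜⬜⬜
⬛⬛⬜⬜⬜⬜⬜
⬛⬛⬜🔴⬜⬜⬜
⬛⬛⬛⬛⬛⬛⬛
⬛⬛⬛⬛⬛⬛⬛

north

❓❓❓❓❓❓❓❓❓❓❓❓
❓❓❓❓❓❓❓❓❓❓❓❓
❓❓❓❓❓❓❓❓❓❓❓❓
❓❓❓❓❓❓❓❓❓❓❓❓
❓❓❓❓⬛⬜⬜⬜⬜⬜❓❓
❓❓❓⬛⬛⬜⬜⬜⬜⬜❓❓
❓❓❓⬛⬛⬜🔴⬜⬜⬜❓❓
❓❓❓⬛⬛⬜⬜⬜⬜⬜❓❓
❓❓❓⬛⬛⬛⬛⬛⬛⬛❓❓
❓❓❓⬛⬛⬛⬛⬛⬛⬛❓❓
❓❓❓❓❓❓❓❓❓❓❓❓
❓❓❓❓❓❓❓❓❓❓❓❓

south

❓❓❓❓❓❓❓❓❓❓❓❓
❓❓❓❓❓❓❓❓❓❓❓❓
❓❓❓❓❓❓❓❓❓❓❓❓
❓❓❓❓⬛⬜⬜⬜⬜⬜❓❓
❓❓❓⬛⬛⬜⬜⬜⬜⬜❓❓
❓❓❓⬛⬛⬜⬜⬜⬜⬜❓❓
❓❓❓⬛⬛⬜🔴⬜⬜⬜❓❓
❓❓❓⬛⬛⬛⬛⬛⬛⬛❓❓
❓❓❓⬛⬛⬛⬛⬛⬛⬛❓❓
❓❓❓❓❓❓❓❓❓❓❓❓
❓❓❓❓❓❓❓❓❓❓❓❓
❓❓❓❓❓❓❓❓❓❓❓❓

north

❓❓❓❓❓❓❓❓❓❓❓❓
❓❓❓❓❓❓❓❓❓❓❓❓
❓❓❓❓❓❓❓❓❓❓❓❓
❓❓❓❓❓❓❓❓❓❓❓❓
❓❓❓❓⬛⬜⬜⬜⬜⬜❓❓
❓❓❓⬛⬛⬜⬜⬜⬜⬜❓❓
❓❓❓⬛⬛⬜🔴⬜⬜⬜❓❓
❓❓❓⬛⬛⬜⬜⬜⬜⬜❓❓
❓❓❓⬛⬛⬛⬛⬛⬛⬛❓❓
❓❓❓⬛⬛⬛⬛⬛⬛⬛❓❓
❓❓❓❓❓❓❓❓❓❓❓❓
❓❓❓❓❓❓❓❓❓❓❓❓

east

❓❓❓❓❓❓❓❓❓❓❓❓
❓❓❓❓❓❓❓❓❓❓❓❓
❓❓❓❓❓❓❓❓❓❓❓❓
❓❓❓❓❓❓❓❓❓❓❓❓
❓❓❓⬛⬜⬜⬜⬜⬜❓❓❓
❓❓⬛⬛⬜⬜⬜⬜⬜❓❓❓
❓❓⬛⬛⬜⬜🔴⬜⬜❓❓❓
❓❓⬛⬛⬜⬜⬜⬜⬜❓❓❓
❓❓⬛⬛⬛⬛⬛⬛⬛❓❓❓
❓❓⬛⬛⬛⬛⬛⬛⬛❓❓❓
❓❓❓❓❓❓❓❓❓❓❓❓
❓❓❓❓❓❓❓❓❓❓❓❓

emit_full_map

❓⬛⬜⬜⬜⬜⬜
⬛⬛⬜⬜⬜⬜⬜
⬛⬛⬜⬜🔴⬜⬜
⬛⬛⬜⬜⬜⬜⬜
⬛⬛⬛⬛⬛⬛⬛
⬛⬛⬛⬛⬛⬛⬛

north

❓❓❓❓❓❓❓❓❓❓❓❓
❓❓❓❓❓❓❓❓❓❓❓❓
❓❓❓❓❓❓❓❓❓❓❓❓
❓❓❓❓❓❓❓❓❓❓❓❓
❓❓❓❓⬜⬜⬜⬜⬜❓❓❓
❓❓❓⬛⬜⬜⬜⬜⬜❓❓❓
❓❓⬛⬛⬜⬜🔴⬜⬜❓❓❓
❓❓⬛⬛⬜⬜⬜⬜⬜❓❓❓
❓❓⬛⬛⬜⬜⬜⬜⬜❓❓❓
❓❓⬛⬛⬛⬛⬛⬛⬛❓❓❓
❓❓⬛⬛⬛⬛⬛⬛⬛❓❓❓
❓❓❓❓❓❓❓❓❓❓❓❓

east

❓❓❓❓❓❓❓❓❓❓❓❓
❓❓❓❓❓❓❓❓❓❓❓❓
❓❓❓❓❓❓❓❓❓❓❓❓
❓❓❓❓❓❓❓❓❓❓❓❓
❓❓❓⬜⬜⬜⬜⬜⬜❓❓❓
❓❓⬛⬜⬜⬜⬜⬜⬜❓❓❓
❓⬛⬛⬜⬜⬜🔴⬜⬜❓❓❓
❓⬛⬛⬜⬜⬜⬜⬜⬜❓❓❓
❓⬛⬛⬜⬜⬜⬜⬜⬜❓❓❓
❓⬛⬛⬛⬛⬛⬛⬛❓❓❓❓
❓⬛⬛⬛⬛⬛⬛⬛❓❓❓❓
❓❓❓❓❓❓❓❓❓❓❓❓

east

❓❓❓❓❓❓❓❓❓❓❓❓
❓❓❓❓❓❓❓❓❓❓❓❓
❓❓❓❓❓❓❓❓❓❓❓❓
❓❓❓❓❓❓❓❓❓❓❓❓
❓❓⬜⬜⬜⬜⬜⬜⬛❓❓❓
❓⬛⬜⬜⬜⬜⬜⬜⬛❓❓❓
⬛⬛⬜⬜⬜⬜🔴⬜⬜❓❓❓
⬛⬛⬜⬜⬜⬜⬜⬜⬛❓❓❓
⬛⬛⬜⬜⬜⬜⬜⬜⬛❓❓❓
⬛⬛⬛⬛⬛⬛⬛❓❓❓❓❓
⬛⬛⬛⬛⬛⬛⬛❓❓❓❓❓
❓❓❓❓❓❓❓❓❓❓❓❓

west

❓❓❓❓❓❓❓❓❓❓❓❓
❓❓❓❓❓❓❓❓❓❓❓❓
❓❓❓❓❓❓❓❓❓❓❓❓
❓❓❓❓❓❓❓❓❓❓❓❓
❓❓❓⬜⬜⬜⬜⬜⬜⬛❓❓
❓❓⬛⬜⬜⬜⬜⬜⬜⬛❓❓
❓⬛⬛⬜⬜⬜🔴⬜⬜⬜❓❓
❓⬛⬛⬜⬜⬜⬜⬜⬜⬛❓❓
❓⬛⬛⬜⬜⬜⬜⬜⬜⬛❓❓
❓⬛⬛⬛⬛⬛⬛⬛❓❓❓❓
❓⬛⬛⬛⬛⬛⬛⬛❓❓❓❓
❓❓❓❓❓❓❓❓❓❓❓❓

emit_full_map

❓❓⬜⬜⬜⬜⬜⬜⬛
❓⬛⬜⬜⬜⬜⬜⬜⬛
⬛⬛⬜⬜⬜🔴⬜⬜⬜
⬛⬛⬜⬜⬜⬜⬜⬜⬛
⬛⬛⬜⬜⬜⬜⬜⬜⬛
⬛⬛⬛⬛⬛⬛⬛❓❓
⬛⬛⬛⬛⬛⬛⬛❓❓

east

❓❓❓❓❓❓❓❓❓❓❓❓
❓❓❓❓❓❓❓❓❓❓❓❓
❓❓❓❓❓❓❓❓❓❓❓❓
❓❓❓❓❓❓❓❓❓❓❓❓
❓❓⬜⬜⬜⬜⬜⬜⬛❓❓❓
❓⬛⬜⬜⬜⬜⬜⬜⬛❓❓❓
⬛⬛⬜⬜⬜⬜🔴⬜⬜❓❓❓
⬛⬛⬜⬜⬜⬜⬜⬜⬛❓❓❓
⬛⬛⬜⬜⬜⬜⬜⬜⬛❓❓❓
⬛⬛⬛⬛⬛⬛⬛❓❓❓❓❓
⬛⬛⬛⬛⬛⬛⬛❓❓❓❓❓
❓❓❓❓❓❓❓❓❓❓❓❓

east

❓❓❓❓❓❓❓❓❓❓❓❓
❓❓❓❓❓❓❓❓❓❓❓❓
❓❓❓❓❓❓❓❓❓❓❓❓
❓❓❓❓❓❓❓❓❓❓❓❓
❓⬜⬜⬜⬜⬜⬜⬛⬛❓❓❓
⬛⬜⬜⬜⬜⬜⬜⬛⬛❓❓❓
⬛⬜⬜⬜⬜⬜🔴⬜⬜❓❓❓
⬛⬜⬜⬜⬜⬜⬜⬛⬛❓❓❓
⬛⬜⬜⬜⬜⬜⬜⬛⬛❓❓❓
⬛⬛⬛⬛⬛⬛❓❓❓❓❓❓
⬛⬛⬛⬛⬛⬛❓❓❓❓❓❓
❓❓❓❓❓❓❓❓❓❓❓❓

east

❓❓❓❓❓❓❓❓❓❓❓❓
❓❓❓❓❓❓❓❓❓❓❓❓
❓❓❓❓❓❓❓❓❓❓❓❓
❓❓❓❓❓❓❓❓❓❓❓❓
⬜⬜⬜⬜⬜⬜⬛⬛⬛❓❓❓
⬜⬜⬜⬜⬜⬜⬛⬛⬛❓❓❓
⬜⬜⬜⬜⬜⬜🔴⬜⬜❓❓❓
⬜⬜⬜⬜⬜⬜⬛⬛⬛❓❓❓
⬜⬜⬜⬜⬜⬜⬛⬛⬛❓❓❓
⬛⬛⬛⬛⬛❓❓❓❓❓❓❓
⬛⬛⬛⬛⬛❓❓❓❓❓❓❓
❓❓❓❓❓❓❓❓❓❓❓❓

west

❓❓❓❓❓❓❓❓❓❓❓❓
❓❓❓❓❓❓❓❓❓❓❓❓
❓❓❓❓❓❓❓❓❓❓❓❓
❓❓❓❓❓❓❓❓❓❓❓❓
❓⬜⬜⬜⬜⬜⬜⬛⬛⬛❓❓
⬛⬜⬜⬜⬜⬜⬜⬛⬛⬛❓❓
⬛⬜⬜⬜⬜⬜🔴⬜⬜⬜❓❓
⬛⬜⬜⬜⬜⬜⬜⬛⬛⬛❓❓
⬛⬜⬜⬜⬜⬜⬜⬛⬛⬛❓❓
⬛⬛⬛⬛⬛⬛❓❓❓❓❓❓
⬛⬛⬛⬛⬛⬛❓❓❓❓❓❓
❓❓❓❓❓❓❓❓❓❓❓❓

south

❓❓❓❓❓❓❓❓❓❓❓❓
❓❓❓❓❓❓❓❓❓❓❓❓
❓❓❓❓❓❓❓❓❓❓❓❓
❓⬜⬜⬜⬜⬜⬜⬛⬛⬛❓❓
⬛⬜⬜⬜⬜⬜⬜⬛⬛⬛❓❓
⬛⬜⬜⬜⬜⬜⬜⬜⬜⬜❓❓
⬛⬜⬜⬜⬜⬜🔴⬛⬛⬛❓❓
⬛⬜⬜⬜⬜⬜⬜⬛⬛⬛❓❓
⬛⬛⬛⬛⬛⬛⬛⬛⬛❓❓❓
⬛⬛⬛⬛⬛⬛❓❓❓❓❓❓
❓❓❓❓❓❓❓❓❓❓❓❓
❓❓❓❓❓❓❓❓❓❓❓❓

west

❓❓❓❓❓❓❓❓❓❓❓❓
❓❓❓❓❓❓❓❓❓❓❓❓
❓❓❓❓❓❓❓❓❓❓❓❓
❓❓⬜⬜⬜⬜⬜⬜⬛⬛⬛❓
❓⬛⬜⬜⬜⬜⬜⬜⬛⬛⬛❓
⬛⬛⬜⬜⬜⬜⬜⬜⬜⬜⬜❓
⬛⬛⬜⬜⬜⬜🔴⬜⬛⬛⬛❓
⬛⬛⬜⬜⬜⬜⬜⬜⬛⬛⬛❓
⬛⬛⬛⬛⬛⬛⬛⬛⬛⬛❓❓
⬛⬛⬛⬛⬛⬛⬛❓❓❓❓❓
❓❓❓❓❓❓❓❓❓❓❓❓
❓❓❓❓❓❓❓❓❓❓❓❓

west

❓❓❓❓❓❓❓❓❓❓❓❓
❓❓❓❓❓❓❓❓❓❓❓❓
❓❓❓❓❓❓❓❓❓❓❓❓
❓❓❓⬜⬜⬜⬜⬜⬜⬛⬛⬛
❓❓⬛⬜⬜⬜⬜⬜⬜⬛⬛⬛
❓⬛⬛⬜⬜⬜⬜⬜⬜⬜⬜⬜
❓⬛⬛⬜⬜⬜🔴⬜⬜⬛⬛⬛
❓⬛⬛⬜⬜⬜⬜⬜⬜⬛⬛⬛
❓⬛⬛⬛⬛⬛⬛⬛⬛⬛⬛❓
❓⬛⬛⬛⬛⬛⬛⬛❓❓❓❓
❓❓❓❓❓❓❓❓❓❓❓❓
❓❓❓❓❓❓❓❓❓❓❓❓

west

❓❓❓❓❓❓❓❓❓❓❓❓
❓❓❓❓❓❓❓❓❓❓❓❓
❓❓❓❓❓❓❓❓❓❓❓❓
❓❓❓❓⬜⬜⬜⬜⬜⬜⬛⬛
❓❓❓⬛⬜⬜⬜⬜⬜⬜⬛⬛
❓❓⬛⬛⬜⬜⬜⬜⬜⬜⬜⬜
❓❓⬛⬛⬜⬜🔴⬜⬜⬜⬛⬛
❓❓⬛⬛⬜⬜⬜⬜⬜⬜⬛⬛
❓❓⬛⬛⬛⬛⬛⬛⬛⬛⬛⬛
❓❓⬛⬛⬛⬛⬛⬛⬛❓❓❓
❓❓❓❓❓❓❓❓❓❓❓❓
❓❓❓❓❓❓❓❓❓❓❓❓

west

❓❓❓❓❓❓❓❓❓❓❓❓
❓❓❓❓❓❓❓❓❓❓❓❓
❓❓❓❓❓❓❓❓❓❓❓❓
❓❓❓❓❓⬜⬜⬜⬜⬜⬜⬛
❓❓❓❓⬛⬜⬜⬜⬜⬜⬜⬛
❓❓❓⬛⬛⬜⬜⬜⬜⬜⬜⬜
❓❓❓⬛⬛⬜🔴⬜⬜⬜⬜⬛
❓❓❓⬛⬛⬜⬜⬜⬜⬜⬜⬛
❓❓❓⬛⬛⬛⬛⬛⬛⬛⬛⬛
❓❓❓⬛⬛⬛⬛⬛⬛⬛❓❓
❓❓❓❓❓❓❓❓❓❓❓❓
❓❓❓❓❓❓❓❓❓❓❓❓

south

❓❓❓❓❓❓❓❓❓❓❓❓
❓❓❓❓❓❓❓❓❓❓❓❓
❓❓❓❓❓⬜⬜⬜⬜⬜⬜⬛
❓❓❓❓⬛⬜⬜⬜⬜⬜⬜⬛
❓❓❓⬛⬛⬜⬜⬜⬜⬜⬜⬜
❓❓❓⬛⬛⬜⬜⬜⬜⬜⬜⬛
❓❓❓⬛⬛⬜🔴⬜⬜⬜⬜⬛
❓❓❓⬛⬛⬛⬛⬛⬛⬛⬛⬛
❓❓❓⬛⬛⬛⬛⬛⬛⬛❓❓
❓❓❓❓❓❓❓❓❓❓❓❓
❓❓❓❓❓❓❓❓❓❓❓❓
❓❓❓❓❓❓❓❓❓❓❓❓

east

❓❓❓❓❓❓❓❓❓❓❓❓
❓❓❓❓❓❓❓❓❓❓❓❓
❓❓❓❓⬜⬜⬜⬜⬜⬜⬛⬛
❓❓❓⬛⬜⬜⬜⬜⬜⬜⬛⬛
❓❓⬛⬛⬜⬜⬜⬜⬜⬜⬜⬜
❓❓⬛⬛⬜⬜⬜⬜⬜⬜⬛⬛
❓❓⬛⬛⬜⬜🔴⬜⬜⬜⬛⬛
❓❓⬛⬛⬛⬛⬛⬛⬛⬛⬛⬛
❓❓⬛⬛⬛⬛⬛⬛⬛❓❓❓
❓❓❓❓❓❓❓❓❓❓❓❓
❓❓❓❓❓❓❓❓❓❓❓❓
❓❓❓❓❓❓❓❓❓❓❓❓

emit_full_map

❓❓⬜⬜⬜⬜⬜⬜⬛⬛⬛
❓⬛⬜⬜⬜⬜⬜⬜⬛⬛⬛
⬛⬛⬜⬜⬜⬜⬜⬜⬜⬜⬜
⬛⬛⬜⬜⬜⬜⬜⬜⬛⬛⬛
⬛⬛⬜⬜🔴⬜⬜⬜⬛⬛⬛
⬛⬛⬛⬛⬛⬛⬛⬛⬛⬛❓
⬛⬛⬛⬛⬛⬛⬛❓❓❓❓

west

❓❓❓❓❓❓❓❓❓❓❓❓
❓❓❓❓❓❓❓❓❓❓❓❓
❓❓❓❓❓⬜⬜⬜⬜⬜⬜⬛
❓❓❓❓⬛⬜⬜⬜⬜⬜⬜⬛
❓❓❓⬛⬛⬜⬜⬜⬜⬜⬜⬜
❓❓❓⬛⬛⬜⬜⬜⬜⬜⬜⬛
❓❓❓⬛⬛⬜🔴⬜⬜⬜⬜⬛
❓❓❓⬛⬛⬛⬛⬛⬛⬛⬛⬛
❓❓❓⬛⬛⬛⬛⬛⬛⬛❓❓
❓❓❓❓❓❓❓❓❓❓❓❓
❓❓❓❓❓❓❓❓❓❓❓❓
❓❓❓❓❓❓❓❓❓❓❓❓

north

❓❓❓❓❓❓❓❓❓❓❓❓
❓❓❓❓❓❓❓❓❓❓❓❓
❓❓❓❓❓❓❓❓❓❓❓❓
❓❓❓❓❓⬜⬜⬜⬜⬜⬜⬛
❓❓❓❓⬛⬜⬜⬜⬜⬜⬜⬛
❓❓❓⬛⬛⬜⬜⬜⬜⬜⬜⬜
❓❓❓⬛⬛⬜🔴⬜⬜⬜⬜⬛
❓❓❓⬛⬛⬜⬜⬜⬜⬜⬜⬛
❓❓❓⬛⬛⬛⬛⬛⬛⬛⬛⬛
❓❓❓⬛⬛⬛⬛⬛⬛⬛❓❓
❓❓❓❓❓❓❓❓❓❓❓❓
❓❓❓❓❓❓❓❓❓❓❓❓

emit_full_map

❓❓⬜⬜⬜⬜⬜⬜⬛⬛⬛
❓⬛⬜⬜⬜⬜⬜⬜⬛⬛⬛
⬛⬛⬜⬜⬜⬜⬜⬜⬜⬜⬜
⬛⬛⬜🔴⬜⬜⬜⬜⬛⬛⬛
⬛⬛⬜⬜⬜⬜⬜⬜⬛⬛⬛
⬛⬛⬛⬛⬛⬛⬛⬛⬛⬛❓
⬛⬛⬛⬛⬛⬛⬛❓❓❓❓


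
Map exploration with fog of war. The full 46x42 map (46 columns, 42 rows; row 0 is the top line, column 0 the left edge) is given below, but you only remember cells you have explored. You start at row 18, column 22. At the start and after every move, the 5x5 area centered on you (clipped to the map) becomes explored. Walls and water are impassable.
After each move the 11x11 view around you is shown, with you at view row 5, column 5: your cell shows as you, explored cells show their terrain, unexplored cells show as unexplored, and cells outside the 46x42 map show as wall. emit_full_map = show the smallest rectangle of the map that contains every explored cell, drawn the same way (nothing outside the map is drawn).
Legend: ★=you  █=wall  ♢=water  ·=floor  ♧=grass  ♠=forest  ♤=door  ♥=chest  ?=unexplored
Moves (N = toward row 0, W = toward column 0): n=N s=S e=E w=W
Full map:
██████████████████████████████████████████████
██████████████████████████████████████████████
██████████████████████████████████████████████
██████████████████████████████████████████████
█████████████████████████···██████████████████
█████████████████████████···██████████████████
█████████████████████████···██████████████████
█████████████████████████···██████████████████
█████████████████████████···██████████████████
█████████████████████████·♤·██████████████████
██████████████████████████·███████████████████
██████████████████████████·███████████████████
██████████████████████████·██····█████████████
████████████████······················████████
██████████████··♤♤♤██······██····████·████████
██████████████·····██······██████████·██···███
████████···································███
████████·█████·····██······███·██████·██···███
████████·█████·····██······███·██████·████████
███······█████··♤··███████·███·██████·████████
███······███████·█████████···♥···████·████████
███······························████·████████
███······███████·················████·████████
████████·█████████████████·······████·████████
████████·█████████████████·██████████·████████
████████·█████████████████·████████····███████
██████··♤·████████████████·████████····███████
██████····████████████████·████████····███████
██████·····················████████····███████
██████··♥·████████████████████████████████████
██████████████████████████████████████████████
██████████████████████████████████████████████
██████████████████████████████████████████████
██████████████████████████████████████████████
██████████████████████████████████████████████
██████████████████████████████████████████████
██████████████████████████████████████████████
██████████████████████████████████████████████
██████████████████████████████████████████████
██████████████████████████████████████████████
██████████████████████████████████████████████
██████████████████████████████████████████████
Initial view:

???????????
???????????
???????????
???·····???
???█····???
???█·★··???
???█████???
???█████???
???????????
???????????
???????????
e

???????????
???????????
???????????
??······???
??█·····???
??█··★··???
??██████???
??██████???
???????????
???????????
???????????

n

???????????
???????????
???????????
???·····???
??······???
??█··★··???
??█·····???
??██████???
??██████???
???????????
???????????

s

???????????
???????????
???·····???
??······???
??█·····???
??█··★··???
??██████???
??██████???
???????????
???????????
???????????

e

???????????
???????????
??·····????
?·······???
?█······???
?█···★··???
?██████·???
?██████·???
???????????
???????????
???????????

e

???????????
???????????
?·····?????
········???
█······█???
█····★·█???
██████·█???
██████··???
???????????
???????????
???????????

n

???????????
???????????
???????????
?······█???
········???
█····★·█???
█······█???
██████·█???
██████··???
???????????
???????????

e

???????????
???????????
???????????
······██???
········???
·····★██???
······██???
█████·██???
█████··????
???????????
???????????

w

???????????
???????????
???????????
?······██??
·········??
█····★·██??
█······██??
██████·██??
██████··???
???????????
???????????

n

???????????
???????????
???????????
???····█???
?······██??
·····★···??
█······██??
█······██??
██████·██??
██████··???
???????????

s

???????????
???????????
???····█???
?······██??
·········??
█····★·██??
█······██??
██████·██??
██████··???
???????????
???????????

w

???????????
???????????
????····█??
??······██?
?·········?
?█···★··██?
?█······██?
?██████·██?
?██████··??
???????????
???????????

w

???????????
???????????
?????····█?
???······██
??·········
??█··★···██
??█······██
??██████·██
??██████··?
???????????
???????????

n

???????????
???????????
???????????
???······█?
???······██
??···★·····
??█······██
??█······██
??██████·██
??██████··?
???????????

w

???????????
???????????
???????????
???█······█
???█······█
???··★·····
???█······█
???█······█
???██████·█
???██████··
???????????

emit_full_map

█······█?
█······██
··★······
█······██
█······██
██████·██
██████··?

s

???????????
???????????
???█······█
???█······█
???········
???█·★····█
???█······█
???██████·█
???██████··
???????????
???????????

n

???????????
???????????
???????????
???█······█
???█······█
???··★·····
???█······█
???█······█
???██████·█
???██████··
???????????

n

???????????
???????????
???????????
???·····???
???█······█
???█·★····█
???········
???█······█
???█······█
???██████·█
???██████··

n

???????????
???????????
???????????
???█████???
???·····???
???█·★····█
???█······█
???········
???█······█
???█······█
???██████·█

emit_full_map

█████????
·····????
█·★····█?
█······██
·········
█······██
█······██
██████·██
██████··?

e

???????????
???????????
???????????
??██████???
??······???
??█··★···█?
??█······██
??·········
??█······██
??█······██
??██████·██

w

???????????
???????????
???????????
???██████??
???······??
???█·★····█
???█······█
???········
???█······█
???█······█
???██████·█

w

???????????
???????????
???????????
???███████?
???·······?
???██★·····
???██······
???········
????█······
????█······
????██████·

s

???????????
???????????
???███████?
???·······?
???██······
???██★·····
???········
???██······
????█······
????██████·
????██████·

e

???????????
???????????
??███████??
??·······??
??██······█
??██·★····█
??·········
??██······█
???█······█
???██████·█
???██████··

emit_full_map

███████???
·······???
██······█?
██·★····██
··········
██······██
?█······██
?██████·██
?██████··?


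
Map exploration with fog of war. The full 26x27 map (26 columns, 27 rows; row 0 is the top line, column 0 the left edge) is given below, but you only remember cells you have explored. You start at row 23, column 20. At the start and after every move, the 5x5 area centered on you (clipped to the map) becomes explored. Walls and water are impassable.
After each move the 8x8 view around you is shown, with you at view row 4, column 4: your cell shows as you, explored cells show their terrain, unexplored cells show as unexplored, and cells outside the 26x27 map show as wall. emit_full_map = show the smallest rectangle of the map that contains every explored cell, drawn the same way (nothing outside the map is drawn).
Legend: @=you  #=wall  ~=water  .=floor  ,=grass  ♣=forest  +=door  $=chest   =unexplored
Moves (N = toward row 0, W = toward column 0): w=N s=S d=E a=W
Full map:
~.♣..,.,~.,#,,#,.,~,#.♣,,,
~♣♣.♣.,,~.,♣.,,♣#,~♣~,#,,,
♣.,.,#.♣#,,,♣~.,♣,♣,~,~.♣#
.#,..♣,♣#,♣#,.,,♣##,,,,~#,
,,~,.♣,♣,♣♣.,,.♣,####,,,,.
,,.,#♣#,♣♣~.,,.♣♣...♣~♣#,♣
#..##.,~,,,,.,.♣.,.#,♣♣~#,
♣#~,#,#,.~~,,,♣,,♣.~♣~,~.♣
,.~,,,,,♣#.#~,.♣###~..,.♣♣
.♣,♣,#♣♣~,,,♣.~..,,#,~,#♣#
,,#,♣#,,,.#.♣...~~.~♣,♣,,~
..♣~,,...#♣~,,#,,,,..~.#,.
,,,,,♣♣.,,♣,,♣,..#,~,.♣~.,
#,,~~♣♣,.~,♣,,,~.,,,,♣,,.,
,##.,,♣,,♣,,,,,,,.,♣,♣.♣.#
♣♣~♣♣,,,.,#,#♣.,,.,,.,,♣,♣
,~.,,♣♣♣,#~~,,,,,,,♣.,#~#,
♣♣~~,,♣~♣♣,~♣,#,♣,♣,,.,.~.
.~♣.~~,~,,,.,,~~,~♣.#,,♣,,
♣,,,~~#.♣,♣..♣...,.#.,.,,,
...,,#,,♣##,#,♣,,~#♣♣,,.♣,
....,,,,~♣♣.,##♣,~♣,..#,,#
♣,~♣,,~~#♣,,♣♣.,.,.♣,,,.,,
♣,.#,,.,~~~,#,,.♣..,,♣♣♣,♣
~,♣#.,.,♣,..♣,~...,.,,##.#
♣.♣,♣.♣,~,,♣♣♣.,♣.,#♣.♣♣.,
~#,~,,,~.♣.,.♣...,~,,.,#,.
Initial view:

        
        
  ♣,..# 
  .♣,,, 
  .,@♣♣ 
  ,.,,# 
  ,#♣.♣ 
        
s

        
  ♣,..# 
  .♣,,, 
  .,,♣♣ 
  ,.@,# 
  ,#♣.♣ 
  ~,,., 
########

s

  ♣,..# 
  .♣,,, 
  .,,♣♣ 
  ,.,,# 
  ,#@.♣ 
  ~,,., 
########
########

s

  .♣,,, 
  .,,♣♣ 
  ,.,,# 
  ,#♣.♣ 
  ~,@., 
########
########
########

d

 .♣,,,  
 .,,♣♣  
 ,.,,## 
 ,#♣.♣♣ 
 ~,,@,# 
########
########
########

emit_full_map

♣,..# 
.♣,,, 
.,,♣♣ 
,.,,##
,#♣.♣♣
~,,@,#

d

.♣,,,   
.,,♣♣   
,.,,##. 
,#♣.♣♣. 
~,,.@#, 
########
########
########

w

♣,..#   
.♣,,,   
.,,♣♣♣, 
,.,,##. 
,#♣.@♣. 
~,,.,#, 
########
########

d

,..#   #
♣,,,   #
,,♣♣♣,♣#
.,,##.##
#♣.♣@.,#
,,.,#,.#
########
########

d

..#   ##
,,,   ##
,♣♣♣,♣##
,,##.###
♣.♣♣@,##
,.,#,.##
########
########

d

.#   ###
,,   ###
♣♣♣,♣###
,##.####
.♣♣.@###
.,#,.###
########
########

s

,,   ###
♣♣♣,♣###
,##.####
.♣♣.,###
.,#,@###
########
########
########

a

,,,   ##
,♣♣♣,♣##
,,##.###
♣.♣♣.,##
,.,#@.##
########
########
########

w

..#   ##
,,,   ##
,♣♣♣,♣##
,,##.###
♣.♣♣@,##
,.,#,.##
########
########

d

.#   ###
,,   ###
♣♣♣,♣###
,##.####
.♣♣.@###
.,#,.###
########
########


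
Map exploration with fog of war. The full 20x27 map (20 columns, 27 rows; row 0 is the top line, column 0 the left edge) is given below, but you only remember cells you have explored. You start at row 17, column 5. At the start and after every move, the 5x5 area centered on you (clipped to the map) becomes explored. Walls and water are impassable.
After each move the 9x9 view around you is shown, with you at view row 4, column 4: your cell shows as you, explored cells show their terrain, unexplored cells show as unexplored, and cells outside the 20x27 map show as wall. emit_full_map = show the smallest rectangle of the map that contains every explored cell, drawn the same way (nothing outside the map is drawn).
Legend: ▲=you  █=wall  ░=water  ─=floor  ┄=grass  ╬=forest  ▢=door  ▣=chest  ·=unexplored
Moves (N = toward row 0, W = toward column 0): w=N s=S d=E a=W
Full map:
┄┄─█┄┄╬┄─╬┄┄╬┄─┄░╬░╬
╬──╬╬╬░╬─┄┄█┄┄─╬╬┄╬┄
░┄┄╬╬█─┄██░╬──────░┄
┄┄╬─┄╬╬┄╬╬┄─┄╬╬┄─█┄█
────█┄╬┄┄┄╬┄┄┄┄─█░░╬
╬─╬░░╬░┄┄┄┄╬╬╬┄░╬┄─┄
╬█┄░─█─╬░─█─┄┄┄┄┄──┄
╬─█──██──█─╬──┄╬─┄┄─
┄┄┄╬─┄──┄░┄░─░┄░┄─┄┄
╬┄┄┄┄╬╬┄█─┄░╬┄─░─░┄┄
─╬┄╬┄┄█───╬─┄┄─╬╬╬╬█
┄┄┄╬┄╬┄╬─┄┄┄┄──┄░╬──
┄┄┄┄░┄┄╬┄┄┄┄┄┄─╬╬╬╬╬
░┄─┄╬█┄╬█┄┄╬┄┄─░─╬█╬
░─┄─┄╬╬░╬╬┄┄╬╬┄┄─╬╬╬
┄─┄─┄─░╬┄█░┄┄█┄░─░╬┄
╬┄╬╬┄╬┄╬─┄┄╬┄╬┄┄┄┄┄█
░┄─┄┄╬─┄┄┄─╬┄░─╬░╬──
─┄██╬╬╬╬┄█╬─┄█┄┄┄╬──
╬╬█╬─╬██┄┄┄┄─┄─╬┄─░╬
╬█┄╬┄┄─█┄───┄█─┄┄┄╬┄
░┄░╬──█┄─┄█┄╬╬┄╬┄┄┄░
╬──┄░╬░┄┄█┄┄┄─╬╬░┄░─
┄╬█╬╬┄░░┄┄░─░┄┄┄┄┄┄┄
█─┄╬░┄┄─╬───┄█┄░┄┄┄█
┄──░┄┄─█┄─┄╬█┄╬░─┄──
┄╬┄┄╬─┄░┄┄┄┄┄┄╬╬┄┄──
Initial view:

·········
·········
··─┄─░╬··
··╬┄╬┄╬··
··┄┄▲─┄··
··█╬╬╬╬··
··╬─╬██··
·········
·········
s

·········
··─┄─░╬··
··╬┄╬┄╬··
··┄┄╬─┄··
··█╬▲╬╬··
··╬─╬██··
··╬┄┄─█··
·········
·········

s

··─┄─░╬··
··╬┄╬┄╬··
··┄┄╬─┄··
··█╬╬╬╬··
··╬─▲██··
··╬┄┄─█··
··╬──█┄··
·········
·········

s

··╬┄╬┄╬··
··┄┄╬─┄··
··█╬╬╬╬··
··╬─╬██··
··╬┄▲─█··
··╬──█┄··
··┄░╬░┄··
·········
·········

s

··┄┄╬─┄··
··█╬╬╬╬··
··╬─╬██··
··╬┄┄─█··
··╬─▲█┄··
··┄░╬░┄··
··╬╬┄░░··
·········
·········

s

··█╬╬╬╬··
··╬─╬██··
··╬┄┄─█··
··╬──█┄··
··┄░▲░┄··
··╬╬┄░░··
··╬░┄┄─··
·········
·········

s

··╬─╬██··
··╬┄┄─█··
··╬──█┄··
··┄░╬░┄··
··╬╬▲░░··
··╬░┄┄─··
··░┄┄─█··
·········
█████████

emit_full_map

─┄─░╬
╬┄╬┄╬
┄┄╬─┄
█╬╬╬╬
╬─╬██
╬┄┄─█
╬──█┄
┄░╬░┄
╬╬▲░░
╬░┄┄─
░┄┄─█

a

···╬─╬██·
···╬┄┄─█·
··░╬──█┄·
··─┄░╬░┄·
··█╬▲┄░░·
··┄╬░┄┄─·
··─░┄┄─█·
·········
█████████

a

█···╬─╬██
█···╬┄┄─█
█·┄░╬──█┄
█·──┄░╬░┄
█·╬█▲╬┄░░
█·─┄╬░┄┄─
█·──░┄┄─█
█········
█████████

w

█···█╬╬╬╬
█···╬─╬██
█·█┄╬┄┄─█
█·┄░╬──█┄
█·──▲░╬░┄
█·╬█╬╬┄░░
█·─┄╬░┄┄─
█·──░┄┄─█
█········

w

█···┄┄╬─┄
█···█╬╬╬╬
█·╬█╬─╬██
█·█┄╬┄┄─█
█·┄░▲──█┄
█·──┄░╬░┄
█·╬█╬╬┄░░
█·─┄╬░┄┄─
█·──░┄┄─█

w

█···╬┄╬┄╬
█···┄┄╬─┄
█·┄██╬╬╬╬
█·╬█╬─╬██
█·█┄▲┄┄─█
█·┄░╬──█┄
█·──┄░╬░┄
█·╬█╬╬┄░░
█·─┄╬░┄┄─

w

█···─┄─░╬
█···╬┄╬┄╬
█·┄─┄┄╬─┄
█·┄██╬╬╬╬
█·╬█▲─╬██
█·█┄╬┄┄─█
█·┄░╬──█┄
█·──┄░╬░┄
█·╬█╬╬┄░░

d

···─┄─░╬·
···╬┄╬┄╬·
·┄─┄┄╬─┄·
·┄██╬╬╬╬·
·╬█╬▲╬██·
·█┄╬┄┄─█·
·┄░╬──█┄·
·──┄░╬░┄·
·╬█╬╬┄░░·

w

·········
···─┄─░╬·
··╬╬┄╬┄╬·
·┄─┄┄╬─┄·
·┄██▲╬╬╬·
·╬█╬─╬██·
·█┄╬┄┄─█·
·┄░╬──█┄·
·──┄░╬░┄·

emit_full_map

··─┄─░╬
·╬╬┄╬┄╬
┄─┄┄╬─┄
┄██▲╬╬╬
╬█╬─╬██
█┄╬┄┄─█
┄░╬──█┄
──┄░╬░┄
╬█╬╬┄░░
─┄╬░┄┄─
──░┄┄─█

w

·········
·········
··┄─┄─░╬·
··╬╬┄╬┄╬·
·┄─┄▲╬─┄·
·┄██╬╬╬╬·
·╬█╬─╬██·
·█┄╬┄┄─█·
·┄░╬──█┄·

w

·········
·········
··┄─┄╬╬··
··┄─┄─░╬·
··╬╬▲╬┄╬·
·┄─┄┄╬─┄·
·┄██╬╬╬╬·
·╬█╬─╬██·
·█┄╬┄┄─█·

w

·········
·········
··─┄╬█┄··
··┄─┄╬╬··
··┄─▲─░╬·
··╬╬┄╬┄╬·
·┄─┄┄╬─┄·
·┄██╬╬╬╬·
·╬█╬─╬██·

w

·········
·········
··┄┄░┄┄··
··─┄╬█┄··
··┄─▲╬╬··
··┄─┄─░╬·
··╬╬┄╬┄╬·
·┄─┄┄╬─┄·
·┄██╬╬╬╬·

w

·········
·········
··┄╬┄╬┄··
··┄┄░┄┄··
··─┄▲█┄··
··┄─┄╬╬··
··┄─┄─░╬·
··╬╬┄╬┄╬·
·┄─┄┄╬─┄·

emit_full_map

·┄╬┄╬┄·
·┄┄░┄┄·
·─┄▲█┄·
·┄─┄╬╬·
·┄─┄─░╬
·╬╬┄╬┄╬
┄─┄┄╬─┄
┄██╬╬╬╬
╬█╬─╬██
█┄╬┄┄─█
┄░╬──█┄
──┄░╬░┄
╬█╬╬┄░░
─┄╬░┄┄─
──░┄┄─█

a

█········
█········
█·┄┄╬┄╬┄·
█·┄┄┄░┄┄·
█·┄─▲╬█┄·
█·─┄─┄╬╬·
█·─┄─┄─░╬
█··╬╬┄╬┄╬
█·┄─┄┄╬─┄

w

█········
█········
█·╬┄╬┄┄··
█·┄┄╬┄╬┄·
█·┄┄▲░┄┄·
█·┄─┄╬█┄·
█·─┄─┄╬╬·
█·─┄─┄─░╬
█··╬╬┄╬┄╬

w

█········
█········
█·┄┄┄┄╬··
█·╬┄╬┄┄··
█·┄┄▲┄╬┄·
█·┄┄┄░┄┄·
█·┄─┄╬█┄·
█·─┄─┄╬╬·
█·─┄─┄─░╬

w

█········
█········
█·┄┄╬─┄··
█·┄┄┄┄╬··
█·╬┄▲┄┄··
█·┄┄╬┄╬┄·
█·┄┄┄░┄┄·
█·┄─┄╬█┄·
█·─┄─┄╬╬·

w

█········
█········
█·─█──█··
█·┄┄╬─┄··
█·┄┄▲┄╬··
█·╬┄╬┄┄··
█·┄┄╬┄╬┄·
█·┄┄┄░┄┄·
█·┄─┄╬█┄·

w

█········
█········
█·█┄░─█··
█·─█──█··
█·┄┄▲─┄··
█·┄┄┄┄╬··
█·╬┄╬┄┄··
█·┄┄╬┄╬┄·
█·┄┄┄░┄┄·

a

██·······
██·······
██╬█┄░─█·
██╬─█──█·
██┄┄▲╬─┄·
██╬┄┄┄┄╬·
██─╬┄╬┄┄·
██·┄┄╬┄╬┄
██·┄┄┄░┄┄

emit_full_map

╬█┄░─█··
╬─█──█··
┄┄▲╬─┄··
╬┄┄┄┄╬··
─╬┄╬┄┄··
·┄┄╬┄╬┄·
·┄┄┄░┄┄·
·┄─┄╬█┄·
·─┄─┄╬╬·
·─┄─┄─░╬
··╬╬┄╬┄╬
·┄─┄┄╬─┄
·┄██╬╬╬╬
·╬█╬─╬██
·█┄╬┄┄─█
·┄░╬──█┄
·──┄░╬░┄
·╬█╬╬┄░░
·─┄╬░┄┄─
·──░┄┄─█


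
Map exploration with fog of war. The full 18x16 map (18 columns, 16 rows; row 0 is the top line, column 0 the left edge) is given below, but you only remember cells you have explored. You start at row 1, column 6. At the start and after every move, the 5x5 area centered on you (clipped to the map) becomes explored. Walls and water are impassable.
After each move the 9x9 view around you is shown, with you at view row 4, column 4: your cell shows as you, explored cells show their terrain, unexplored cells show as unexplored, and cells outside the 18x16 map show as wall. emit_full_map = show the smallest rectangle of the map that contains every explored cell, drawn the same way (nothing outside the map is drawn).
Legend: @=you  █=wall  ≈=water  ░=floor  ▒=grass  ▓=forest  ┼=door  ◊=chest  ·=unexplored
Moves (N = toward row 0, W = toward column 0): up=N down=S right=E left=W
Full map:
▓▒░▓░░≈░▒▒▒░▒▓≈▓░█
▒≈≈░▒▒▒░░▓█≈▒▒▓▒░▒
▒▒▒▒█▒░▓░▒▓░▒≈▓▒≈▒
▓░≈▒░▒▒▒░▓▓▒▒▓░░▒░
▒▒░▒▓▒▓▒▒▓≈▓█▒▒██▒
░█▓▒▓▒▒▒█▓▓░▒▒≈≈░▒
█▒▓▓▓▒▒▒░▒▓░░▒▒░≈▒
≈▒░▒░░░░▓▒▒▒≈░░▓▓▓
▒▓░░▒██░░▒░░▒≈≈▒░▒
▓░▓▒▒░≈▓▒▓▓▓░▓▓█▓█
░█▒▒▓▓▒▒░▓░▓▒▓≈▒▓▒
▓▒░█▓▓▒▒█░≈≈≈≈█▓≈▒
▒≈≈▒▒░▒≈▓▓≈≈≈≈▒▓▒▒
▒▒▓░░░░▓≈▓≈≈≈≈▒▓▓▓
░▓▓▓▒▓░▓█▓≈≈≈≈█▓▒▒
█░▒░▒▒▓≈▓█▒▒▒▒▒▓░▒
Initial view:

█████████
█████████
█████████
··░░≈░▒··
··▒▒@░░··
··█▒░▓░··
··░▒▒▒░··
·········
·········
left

█████████
█████████
█████████
··▓░░≈░▒·
··░▒@▒░░·
··▒█▒░▓░·
··▒░▒▒▒░·
·········
·········

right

█████████
█████████
█████████
·▓░░≈░▒··
·░▒▒@░░··
·▒█▒░▓░··
·▒░▒▒▒░··
·········
·········

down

█████████
█████████
·▓░░≈░▒··
·░▒▒▒░░··
·▒█▒@▓░··
·▒░▒▒▒░··
··▓▒▓▒▒··
·········
·········

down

█████████
·▓░░≈░▒··
·░▒▒▒░░··
·▒█▒░▓░··
·▒░▒@▒░··
··▓▒▓▒▒··
··▓▒▒▒█··
·········
·········

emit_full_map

▓░░≈░▒
░▒▒▒░░
▒█▒░▓░
▒░▒@▒░
·▓▒▓▒▒
·▓▒▒▒█

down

·▓░░≈░▒··
·░▒▒▒░░··
·▒█▒░▓░··
·▒░▒▒▒░··
··▓▒@▒▒··
··▓▒▒▒█··
··▓▒▒▒░··
·········
·········

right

▓░░≈░▒···
░▒▒▒░░···
▒█▒░▓░▒··
▒░▒▒▒░▓··
·▓▒▓@▒▓··
·▓▒▒▒█▓··
·▓▒▒▒░▒··
·········
·········

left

·▓░░≈░▒··
·░▒▒▒░░··
·▒█▒░▓░▒·
·▒░▒▒▒░▓·
··▓▒@▒▒▓·
··▓▒▒▒█▓·
··▓▒▒▒░▒·
·········
·········

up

█████████
·▓░░≈░▒··
·░▒▒▒░░··
·▒█▒░▓░▒·
·▒░▒@▒░▓·
··▓▒▓▒▒▓·
··▓▒▒▒█▓·
··▓▒▒▒░▒·
·········

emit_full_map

▓░░≈░▒·
░▒▒▒░░·
▒█▒░▓░▒
▒░▒@▒░▓
·▓▒▓▒▒▓
·▓▒▒▒█▓
·▓▒▒▒░▒
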